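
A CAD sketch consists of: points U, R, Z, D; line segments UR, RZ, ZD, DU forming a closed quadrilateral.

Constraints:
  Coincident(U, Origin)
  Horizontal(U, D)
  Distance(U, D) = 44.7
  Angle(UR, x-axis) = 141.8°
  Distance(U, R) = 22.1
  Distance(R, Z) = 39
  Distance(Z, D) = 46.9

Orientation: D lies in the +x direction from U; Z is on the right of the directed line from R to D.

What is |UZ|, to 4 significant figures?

20.15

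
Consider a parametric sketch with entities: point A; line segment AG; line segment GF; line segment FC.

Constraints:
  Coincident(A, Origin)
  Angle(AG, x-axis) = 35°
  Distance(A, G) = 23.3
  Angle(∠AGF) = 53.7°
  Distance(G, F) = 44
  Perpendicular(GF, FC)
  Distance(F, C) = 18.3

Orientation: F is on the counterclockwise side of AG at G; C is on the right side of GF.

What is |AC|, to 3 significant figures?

47.8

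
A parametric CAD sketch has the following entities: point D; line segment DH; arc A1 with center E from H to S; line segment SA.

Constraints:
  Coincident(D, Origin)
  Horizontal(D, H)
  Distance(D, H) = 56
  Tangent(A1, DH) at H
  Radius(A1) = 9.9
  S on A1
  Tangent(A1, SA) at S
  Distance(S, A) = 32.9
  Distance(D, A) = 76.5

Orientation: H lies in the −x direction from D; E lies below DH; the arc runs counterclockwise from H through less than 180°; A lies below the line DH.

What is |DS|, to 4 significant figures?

66.74

D is at the origin; D and H share the same y with |DH| = 56.0 and H on the −x side, so H = (-56.00, 0.000). Since A1 is tangent to DH there, EH ⟂ DH, so E = H + (0, -9.9) = (-56.00, -9.900). Since ES ⟂ SA (tangency), |EA| = √(9.9² + 32.9²) = 34.36 regardless of where S sits on A1. So A lies on both circle(D, 76.5) and circle(E, 34.36); the below-DH intersection is A = (-62.89, -43.56). S is the foot of the tangent from A: S = (-65.86, -10.79).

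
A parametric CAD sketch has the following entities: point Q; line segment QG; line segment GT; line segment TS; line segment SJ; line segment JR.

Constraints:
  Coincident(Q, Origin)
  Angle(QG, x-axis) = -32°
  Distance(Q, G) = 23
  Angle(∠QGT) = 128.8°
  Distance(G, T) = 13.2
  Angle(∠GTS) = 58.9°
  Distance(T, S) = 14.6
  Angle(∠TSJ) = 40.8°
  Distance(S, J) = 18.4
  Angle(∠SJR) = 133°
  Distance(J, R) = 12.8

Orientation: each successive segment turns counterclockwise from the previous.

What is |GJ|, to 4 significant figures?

6.189

Q is at the origin; QG runs at -32.0° with length 23.0, so G = (19.51, -12.19). ∠QGT = 128.8° gives GT at 19.20° from the x-axis; with |GT| = 13.2, T = (31.97, -7.847). ∠GTS = 58.9° gives TS at 140.3° from the x-axis; with |TS| = 14.6, S = (20.74, 1.479). ∠TSJ = 40.8° gives SJ at -80.50° from the x-axis; with |SJ| = 18.4, J = (23.77, -16.67). Then |GJ| = |J − G| = 6.189.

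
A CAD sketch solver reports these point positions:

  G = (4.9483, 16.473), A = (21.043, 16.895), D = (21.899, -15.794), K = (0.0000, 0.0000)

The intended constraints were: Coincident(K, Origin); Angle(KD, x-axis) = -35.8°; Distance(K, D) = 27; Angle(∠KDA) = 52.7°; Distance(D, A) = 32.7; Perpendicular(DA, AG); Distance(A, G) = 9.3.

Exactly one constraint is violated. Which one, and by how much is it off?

Distance(A, G) = 9.3 — off by 6.80.

K = (0.00, 0.00) ✓; KD at -35.80° ✓; |KD| = 27.00 ✓; ∠KDA = 52.70° ✓; |DA| = 32.70 ✓; ∠(DA, AG) = 90.00° ✓; |AG| = 16.10 ✗.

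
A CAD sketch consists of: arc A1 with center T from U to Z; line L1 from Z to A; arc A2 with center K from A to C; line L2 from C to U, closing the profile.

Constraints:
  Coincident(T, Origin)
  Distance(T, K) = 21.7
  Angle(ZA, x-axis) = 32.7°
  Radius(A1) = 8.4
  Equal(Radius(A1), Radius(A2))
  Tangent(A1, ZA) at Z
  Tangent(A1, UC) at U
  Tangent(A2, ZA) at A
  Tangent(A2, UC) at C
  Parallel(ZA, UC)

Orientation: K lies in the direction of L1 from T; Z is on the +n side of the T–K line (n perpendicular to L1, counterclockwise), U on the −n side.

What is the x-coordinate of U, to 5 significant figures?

4.5380

T is at the origin and K lies 21.7 along u from T, so K = 21.7·u = (18.261, 11.723). Tangency of A1 to both parallel lines with radius 8.4 puts Z and U at T ± 8.4·n: Z = (-4.5380, 7.0687), U = (4.5380, -7.0687). So U.x = 4.5380.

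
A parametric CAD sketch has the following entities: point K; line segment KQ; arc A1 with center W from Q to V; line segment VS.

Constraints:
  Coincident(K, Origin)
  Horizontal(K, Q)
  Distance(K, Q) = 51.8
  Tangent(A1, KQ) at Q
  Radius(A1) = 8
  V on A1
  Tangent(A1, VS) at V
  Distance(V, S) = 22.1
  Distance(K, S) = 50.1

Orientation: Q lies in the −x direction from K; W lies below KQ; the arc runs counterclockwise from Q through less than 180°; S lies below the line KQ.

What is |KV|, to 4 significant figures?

58.88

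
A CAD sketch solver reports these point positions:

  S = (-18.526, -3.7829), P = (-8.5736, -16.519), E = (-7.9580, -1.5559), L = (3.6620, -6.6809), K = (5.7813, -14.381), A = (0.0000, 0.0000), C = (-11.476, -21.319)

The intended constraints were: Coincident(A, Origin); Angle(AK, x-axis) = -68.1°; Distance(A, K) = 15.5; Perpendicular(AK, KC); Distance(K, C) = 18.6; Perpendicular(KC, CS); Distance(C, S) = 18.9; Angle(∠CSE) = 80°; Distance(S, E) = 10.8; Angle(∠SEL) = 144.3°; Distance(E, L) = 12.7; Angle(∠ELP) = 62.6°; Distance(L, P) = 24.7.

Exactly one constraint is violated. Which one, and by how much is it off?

Distance(L, P) = 24.7 — off by 9.00.

A = (0.00, 0.00) ✓; AK at -68.10° ✓; |AK| = 15.50 ✓; ∠(AK, KC) = 90.00° ✓; |KC| = 18.60 ✓; ∠(KC, CS) = 90.00° ✓; |CS| = 18.90 ✓; ∠CSE = 80.00° ✓; |SE| = 10.80 ✓; ∠SEL = 144.3° ✓; |EL| = 12.70 ✓; ∠ELP = 62.60° ✓; |LP| = 15.70 ✗.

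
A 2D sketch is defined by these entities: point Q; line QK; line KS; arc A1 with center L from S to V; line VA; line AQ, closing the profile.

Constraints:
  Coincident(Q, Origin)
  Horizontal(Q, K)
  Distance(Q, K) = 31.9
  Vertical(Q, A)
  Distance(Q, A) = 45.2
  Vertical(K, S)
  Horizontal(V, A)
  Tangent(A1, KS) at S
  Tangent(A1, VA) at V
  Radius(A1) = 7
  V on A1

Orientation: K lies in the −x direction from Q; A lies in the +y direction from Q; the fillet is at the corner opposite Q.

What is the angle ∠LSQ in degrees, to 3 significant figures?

50.1°

The virtual corner opposite Q is at (-31.9, 45.2). A1 meets KS tangentially, so LS is at right angles to KS and the tangent condition forces LV to be normal to VA, with radius 7.0, so the center L sits 7.0 in from both sides at L = (-24.9, 38.2). That places the tangent points at S = (-31.9, 38.2) on KS and V = (-24.9, 45.2) on VA. Then cos ∠LSQ = SL·SQ / (|SL||SQ|), giving 50.1°.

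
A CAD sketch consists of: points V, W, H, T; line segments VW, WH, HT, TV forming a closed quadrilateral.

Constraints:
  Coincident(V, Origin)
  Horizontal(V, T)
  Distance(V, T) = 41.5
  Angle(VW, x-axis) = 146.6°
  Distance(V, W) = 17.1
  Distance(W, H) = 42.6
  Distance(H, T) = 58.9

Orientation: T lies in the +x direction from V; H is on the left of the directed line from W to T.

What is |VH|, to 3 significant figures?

47.3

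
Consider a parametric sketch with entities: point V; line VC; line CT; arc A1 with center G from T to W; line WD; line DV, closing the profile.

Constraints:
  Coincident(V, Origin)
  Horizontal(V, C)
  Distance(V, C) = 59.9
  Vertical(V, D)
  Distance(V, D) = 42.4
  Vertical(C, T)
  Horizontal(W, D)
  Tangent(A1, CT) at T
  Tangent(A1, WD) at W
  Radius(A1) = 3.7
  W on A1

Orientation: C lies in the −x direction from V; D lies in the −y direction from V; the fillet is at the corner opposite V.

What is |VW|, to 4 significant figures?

70.40

V is at the origin; V and C share the same y with |VC| = 59.9 and C on the −x side, so C = (-59.90, 0.000). VD is vertical with |VD| = 42.4 and D on the −y side, so D = (0.000, -42.40). The virtual corner opposite V is at (-59.90, -42.40). Tangency of A1 to CT means the radius GT is perpendicular to CT and since A1 is tangent to WD there, GW ⟂ WD, with radius 3.7, so the center G sits 3.7 in from both sides at G = (-56.20, -38.70). That places the tangent points at T = (-59.90, -38.70) on CT and W = (-56.20, -42.40) on WD. Then |VW| = |W − V| = 70.40.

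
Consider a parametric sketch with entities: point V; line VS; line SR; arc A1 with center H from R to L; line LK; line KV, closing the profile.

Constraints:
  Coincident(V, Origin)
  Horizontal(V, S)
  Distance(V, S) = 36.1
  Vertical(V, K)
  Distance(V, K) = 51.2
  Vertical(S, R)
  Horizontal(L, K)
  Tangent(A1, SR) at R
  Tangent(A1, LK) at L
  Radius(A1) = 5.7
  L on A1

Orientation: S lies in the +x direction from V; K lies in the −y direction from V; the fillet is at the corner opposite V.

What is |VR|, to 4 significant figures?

58.08

V is at the origin; V and S share the same y with |VS| = 36.1 and S on the +x side, so S = (36.10, 0.000). V and K share the same x with |VK| = 51.2 and K on the −y side, so K = (0.000, -51.20). The virtual corner opposite V is at (36.10, -51.20). Tangency of A1 to SR means the radius HR is perpendicular to SR and tangency of A1 to LK means the radius HL is perpendicular to LK, with radius 5.7, so the center H sits 5.7 in from both sides at H = (30.40, -45.50). That places the tangent points at R = (36.10, -45.50) on SR and L = (30.40, -51.20) on LK. Then |VR| = |R − V| = 58.08.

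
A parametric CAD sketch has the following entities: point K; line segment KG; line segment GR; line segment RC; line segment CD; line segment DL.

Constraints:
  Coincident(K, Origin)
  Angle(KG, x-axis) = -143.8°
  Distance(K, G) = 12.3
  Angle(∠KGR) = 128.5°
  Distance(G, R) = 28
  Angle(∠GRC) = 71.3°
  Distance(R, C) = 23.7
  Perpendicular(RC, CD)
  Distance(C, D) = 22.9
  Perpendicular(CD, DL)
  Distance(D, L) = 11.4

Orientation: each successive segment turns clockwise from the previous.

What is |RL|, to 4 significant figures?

25.99

RC ⟂ CD, so CD runs at -34.00°; with |CD| = 22.9, D = (-4.695, 6.967). CD ⟂ DL, so DL runs at -124.0°; with |DL| = 11.4, L = (-11.07, -2.484). Then |RL| = |L − R| = 25.99.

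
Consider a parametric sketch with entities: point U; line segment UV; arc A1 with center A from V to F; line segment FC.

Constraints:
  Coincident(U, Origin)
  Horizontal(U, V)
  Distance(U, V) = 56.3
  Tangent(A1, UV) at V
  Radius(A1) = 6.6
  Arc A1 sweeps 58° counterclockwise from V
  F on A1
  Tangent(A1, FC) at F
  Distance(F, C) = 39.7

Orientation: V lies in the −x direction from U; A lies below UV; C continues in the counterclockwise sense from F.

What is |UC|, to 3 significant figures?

90.7

U is at the origin; UV is horizontal with |UV| = 56.3 and V on the −x side, so V = (-56.3, 0.00). Tangency of A1 to UV means the radius AV is perpendicular to UV, so A = V + (0, -6.6) = (-56.3, -6.60). On A1, V sits at bearing 90° from A; a 58° counterclockwise sweep puts F at bearing 148°, so F = A + 6.6·(cos 148°, sin 148°) = (-61.9, -3.10). Since A1 is tangent to FC there, AF ⟂ FC, so FC runs along (−sin 148°, cos 148°); with |FC| = 39.7, C = (-82.9, -36.8). Then |UC| = |C − U| = 90.7.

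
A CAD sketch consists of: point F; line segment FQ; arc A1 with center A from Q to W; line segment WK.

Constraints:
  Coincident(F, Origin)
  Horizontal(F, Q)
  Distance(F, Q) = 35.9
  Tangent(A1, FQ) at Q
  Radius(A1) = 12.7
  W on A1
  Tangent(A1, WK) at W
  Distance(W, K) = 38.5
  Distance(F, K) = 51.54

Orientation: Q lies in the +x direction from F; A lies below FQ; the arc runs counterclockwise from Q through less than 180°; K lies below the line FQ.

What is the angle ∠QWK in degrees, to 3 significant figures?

140°

F is at the origin; FQ is horizontal with |FQ| = 35.9 and Q on the +x side, so Q = (35.9, 0.00). The tangent condition forces AQ to be normal to FQ, so A = Q + (0, -12.7) = (35.9, -12.7). Since AW ⟂ WK (tangency), |AK| = √(12.7² + 38.5²) = 40.5 regardless of where W sits on A1. So K lies on both circle(F, 51.54) and circle(A, 40.5); the below-FQ intersection is K = (17.1, -48.6). W is the foot of the tangent from K: W = (23.4, -10.6).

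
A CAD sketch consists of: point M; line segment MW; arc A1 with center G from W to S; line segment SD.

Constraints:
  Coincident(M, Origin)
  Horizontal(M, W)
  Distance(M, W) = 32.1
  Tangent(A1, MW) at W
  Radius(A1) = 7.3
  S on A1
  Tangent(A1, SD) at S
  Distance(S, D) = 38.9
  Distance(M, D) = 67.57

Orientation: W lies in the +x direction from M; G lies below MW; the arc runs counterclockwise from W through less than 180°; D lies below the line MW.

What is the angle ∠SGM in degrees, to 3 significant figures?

57.9°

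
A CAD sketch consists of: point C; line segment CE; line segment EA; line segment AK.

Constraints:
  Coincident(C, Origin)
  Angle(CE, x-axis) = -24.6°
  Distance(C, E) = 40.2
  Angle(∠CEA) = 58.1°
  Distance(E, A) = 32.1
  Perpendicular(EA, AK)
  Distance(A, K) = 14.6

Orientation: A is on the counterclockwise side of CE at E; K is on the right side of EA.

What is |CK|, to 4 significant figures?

49.92

∠CEA = 58.1°, so EA runs at -24.6° + (180° − 58.1°) = 97.30° from the x-axis; with |EA| = 32.1, A = E + 32.1·(cos 97.30°, sin 97.30°) = (32.47, 15.11). EA is perpendicular to AK; with |AK| = 14.6 on the right of EA, K = A + 14.6·(0.9919, 0.1271) = (46.95, 16.96). Then |CK| = |K − C| = 49.92.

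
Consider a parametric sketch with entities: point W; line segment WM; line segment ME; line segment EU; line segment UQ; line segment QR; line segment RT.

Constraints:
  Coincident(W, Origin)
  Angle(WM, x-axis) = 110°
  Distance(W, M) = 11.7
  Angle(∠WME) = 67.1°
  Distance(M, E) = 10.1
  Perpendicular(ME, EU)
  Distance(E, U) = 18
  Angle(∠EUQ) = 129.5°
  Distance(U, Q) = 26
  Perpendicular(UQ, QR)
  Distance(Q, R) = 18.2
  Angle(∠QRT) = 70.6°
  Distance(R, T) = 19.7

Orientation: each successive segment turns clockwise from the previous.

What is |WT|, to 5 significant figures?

8.1432

The perpendicularity gives QR at right angles to UQ, so QR runs at 126.60°; with |QR| = 18.2, R = (-26.550, -8.3841). ∠QRT = 70.6° gives RT at 17.200° from the x-axis; with |RT| = 19.7, T = (-7.7308, -2.5587). Then |WT| = |T − W| = 8.1432.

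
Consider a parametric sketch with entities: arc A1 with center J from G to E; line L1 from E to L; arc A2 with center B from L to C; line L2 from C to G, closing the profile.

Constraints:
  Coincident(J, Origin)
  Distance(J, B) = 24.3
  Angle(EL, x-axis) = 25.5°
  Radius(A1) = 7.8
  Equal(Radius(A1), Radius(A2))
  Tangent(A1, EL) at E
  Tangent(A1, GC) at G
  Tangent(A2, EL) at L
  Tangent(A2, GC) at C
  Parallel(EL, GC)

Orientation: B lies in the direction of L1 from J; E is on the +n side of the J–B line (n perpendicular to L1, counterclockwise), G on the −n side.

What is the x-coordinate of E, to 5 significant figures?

-3.3580

J is at the origin and B lies 24.3 along u from J, so B = 24.3·u = (21.933, 10.461). Tangency of A1 to both parallel lines with radius 7.8 puts E and G at J ± 7.8·n: E = (-3.3580, 7.0402), G = (3.3580, -7.0402). So E.x = -3.3580.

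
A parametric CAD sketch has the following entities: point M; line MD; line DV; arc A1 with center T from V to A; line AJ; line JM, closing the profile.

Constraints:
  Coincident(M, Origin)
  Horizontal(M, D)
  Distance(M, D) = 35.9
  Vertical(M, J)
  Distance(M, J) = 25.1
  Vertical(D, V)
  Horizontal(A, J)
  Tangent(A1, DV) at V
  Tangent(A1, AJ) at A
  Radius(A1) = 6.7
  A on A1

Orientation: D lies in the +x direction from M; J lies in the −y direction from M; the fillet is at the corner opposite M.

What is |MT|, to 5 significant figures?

34.514

M is at the origin; MD is horizontal with |MD| = 35.9 and D on the +x side, so D = (35.900, 0.0000). MJ is vertical with |MJ| = 25.1 and J on the −y side, so J = (0.0000, -25.100). The virtual corner opposite M is at (35.900, -25.100). Since A1 is tangent to DV there, TV ⟂ DV and since A1 is tangent to AJ there, TA ⟂ AJ, with radius 6.7, so the center T sits 6.7 in from both sides at T = (29.200, -18.400). Then |MT| = |T − M| = 34.514.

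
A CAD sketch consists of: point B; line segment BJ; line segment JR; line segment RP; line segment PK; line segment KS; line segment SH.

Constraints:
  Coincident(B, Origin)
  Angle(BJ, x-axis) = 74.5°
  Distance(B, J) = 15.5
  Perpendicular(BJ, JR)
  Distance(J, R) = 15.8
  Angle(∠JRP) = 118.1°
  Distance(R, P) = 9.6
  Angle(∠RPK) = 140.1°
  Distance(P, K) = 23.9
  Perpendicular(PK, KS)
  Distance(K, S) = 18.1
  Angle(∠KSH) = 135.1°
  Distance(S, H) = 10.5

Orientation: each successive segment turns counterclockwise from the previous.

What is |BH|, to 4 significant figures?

8.937

PK ⟂ KS, so KS runs at -3.700°; with |KS| = 18.1, S = (-1.184, -12.81). ∠KSH = 135.1° gives SH at 41.20° from the x-axis; with |SH| = 10.5, H = (6.717, -5.895). Then |BH| = |H − B| = 8.937.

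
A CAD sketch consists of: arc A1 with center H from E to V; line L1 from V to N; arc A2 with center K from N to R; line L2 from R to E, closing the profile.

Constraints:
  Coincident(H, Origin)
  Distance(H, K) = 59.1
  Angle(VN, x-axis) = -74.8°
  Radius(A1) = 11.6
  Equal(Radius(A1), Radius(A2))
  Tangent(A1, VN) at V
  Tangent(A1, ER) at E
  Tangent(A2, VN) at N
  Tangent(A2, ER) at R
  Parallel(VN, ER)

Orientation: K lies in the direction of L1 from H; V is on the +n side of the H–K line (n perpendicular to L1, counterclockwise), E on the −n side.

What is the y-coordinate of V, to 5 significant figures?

3.0414

H is at the origin and K lies 59.1 along u from H, so K = 59.1·u = (15.495, -57.032). Tangency of A1 to both parallel lines with radius 11.6 puts V and E at H ± 11.6·n: V = (11.194, 3.0414), E = (-11.194, -3.0414). So V.y = 3.0414.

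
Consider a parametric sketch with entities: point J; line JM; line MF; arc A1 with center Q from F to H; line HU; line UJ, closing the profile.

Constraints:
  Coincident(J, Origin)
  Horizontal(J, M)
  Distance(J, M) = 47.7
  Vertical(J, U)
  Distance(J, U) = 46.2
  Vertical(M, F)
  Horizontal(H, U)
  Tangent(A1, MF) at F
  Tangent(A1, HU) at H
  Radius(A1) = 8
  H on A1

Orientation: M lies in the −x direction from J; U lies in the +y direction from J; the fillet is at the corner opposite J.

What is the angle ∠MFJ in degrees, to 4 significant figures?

51.31°

J is at the origin; J and M share the same y with |JM| = 47.7 and M on the −x side, so M = (-47.70, 0.000). J and U share the same x with |JU| = 46.2 and U on the +y side, so U = (0.000, 46.20). The virtual corner opposite J is at (-47.70, 46.20). A1 meets MF tangentially, so QF is at right angles to MF and tangency of A1 to HU means the radius QH is perpendicular to HU, with radius 8.0, so the center Q sits 8.0 in from both sides at Q = (-39.70, 38.20). That places the tangent points at F = (-47.70, 38.20) on MF and H = (-39.70, 46.20) on HU. Then cos ∠MFJ = FM·FJ / (|FM||FJ|), giving 51.31°.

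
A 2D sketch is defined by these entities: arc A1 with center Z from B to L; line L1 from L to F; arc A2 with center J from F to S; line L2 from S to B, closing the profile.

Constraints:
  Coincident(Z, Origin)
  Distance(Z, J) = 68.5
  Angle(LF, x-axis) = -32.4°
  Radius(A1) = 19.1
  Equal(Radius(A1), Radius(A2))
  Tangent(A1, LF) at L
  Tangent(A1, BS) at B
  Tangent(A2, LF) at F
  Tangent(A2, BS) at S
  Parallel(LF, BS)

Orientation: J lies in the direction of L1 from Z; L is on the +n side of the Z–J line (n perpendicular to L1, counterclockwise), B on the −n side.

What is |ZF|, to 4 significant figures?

71.11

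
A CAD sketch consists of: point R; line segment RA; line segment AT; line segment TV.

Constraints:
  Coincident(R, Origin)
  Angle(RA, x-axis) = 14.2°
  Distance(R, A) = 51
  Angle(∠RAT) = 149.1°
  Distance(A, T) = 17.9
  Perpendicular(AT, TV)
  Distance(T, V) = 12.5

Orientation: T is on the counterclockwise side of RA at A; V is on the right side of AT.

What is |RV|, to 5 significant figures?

72.795

R is at the origin; RA runs at 14.2° with length 51.0, so A = 51.0·(cos 14.2°, sin 14.2°) = (49.442, 12.511). ∠RAT = 149.1°, so AT runs at 14.2° + (180° − 149.1°) = 45.100° from the x-axis; with |AT| = 17.9, T = A + 17.9·(cos 45.100°, sin 45.100°) = (62.077, 25.190). The perpendicularity gives TV at right angles to AT; with |TV| = 12.5 on the right of AT, V = T + 12.5·(0.70834, -0.70587) = (70.931, 16.367). Then |RV| = |V − R| = 72.795.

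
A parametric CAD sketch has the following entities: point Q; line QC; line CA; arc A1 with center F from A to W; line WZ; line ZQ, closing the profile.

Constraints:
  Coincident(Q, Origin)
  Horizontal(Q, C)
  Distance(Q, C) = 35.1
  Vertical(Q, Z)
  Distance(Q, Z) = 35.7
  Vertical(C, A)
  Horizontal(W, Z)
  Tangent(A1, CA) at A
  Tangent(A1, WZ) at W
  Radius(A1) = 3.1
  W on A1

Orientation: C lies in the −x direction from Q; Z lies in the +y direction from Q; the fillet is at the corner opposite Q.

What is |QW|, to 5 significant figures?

47.943

Q is at the origin; QC is horizontal with |QC| = 35.1 and C on the −x side, so C = (-35.100, 0.0000). QZ is vertical with |QZ| = 35.7 and Z on the +y side, so Z = (0.0000, 35.700). The virtual corner opposite Q is at (-35.100, 35.700). A1 meets CA tangentially, so FA is at right angles to CA and the tangent condition forces FW to be normal to WZ, with radius 3.1, so the center F sits 3.1 in from both sides at F = (-32.000, 32.600). That places the tangent points at A = (-35.100, 32.600) on CA and W = (-32.000, 35.700) on WZ. Then |QW| = |W − Q| = 47.943.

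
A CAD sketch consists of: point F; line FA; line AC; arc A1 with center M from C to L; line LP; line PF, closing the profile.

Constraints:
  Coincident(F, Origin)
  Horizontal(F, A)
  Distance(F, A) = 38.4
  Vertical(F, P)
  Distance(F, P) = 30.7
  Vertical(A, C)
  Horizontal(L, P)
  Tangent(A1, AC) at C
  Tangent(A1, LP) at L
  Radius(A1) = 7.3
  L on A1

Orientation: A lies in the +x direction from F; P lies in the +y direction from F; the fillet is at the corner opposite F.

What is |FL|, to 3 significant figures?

43.7

F is at the origin; FA is horizontal with |FA| = 38.4 and A on the +x side, so A = (38.4, 0.00). F and P share the same x with |FP| = 30.7 and P on the +y side, so P = (0.00, 30.7). The virtual corner opposite F is at (38.4, 30.7). The tangent condition forces MC to be normal to AC and tangency of A1 to LP means the radius ML is perpendicular to LP, with radius 7.3, so the center M sits 7.3 in from both sides at M = (31.1, 23.4). That places the tangent points at C = (38.4, 23.4) on AC and L = (31.1, 30.7) on LP. Then |FL| = |L − F| = 43.7.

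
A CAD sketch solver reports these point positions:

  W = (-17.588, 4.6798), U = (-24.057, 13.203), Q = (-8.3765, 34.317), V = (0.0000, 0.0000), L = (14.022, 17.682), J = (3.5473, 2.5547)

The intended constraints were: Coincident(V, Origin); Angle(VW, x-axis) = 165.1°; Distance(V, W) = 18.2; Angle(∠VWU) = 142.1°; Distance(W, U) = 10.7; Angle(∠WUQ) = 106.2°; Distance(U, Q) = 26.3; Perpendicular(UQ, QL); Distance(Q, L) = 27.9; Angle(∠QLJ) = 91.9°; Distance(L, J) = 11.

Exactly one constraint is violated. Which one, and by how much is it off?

Distance(L, J) = 11 — off by 7.40.

V = (0.00, 0.00) ✓; VW at 165.1° ✓; |VW| = 18.20 ✓; ∠VWU = 142.1° ✓; |WU| = 10.70 ✓; ∠WUQ = 106.2° ✓; |UQ| = 26.30 ✓; ∠(UQ, QL) = 90.00° ✓; |QL| = 27.90 ✓; ∠QLJ = 91.90° ✓; |LJ| = 18.40 ✗.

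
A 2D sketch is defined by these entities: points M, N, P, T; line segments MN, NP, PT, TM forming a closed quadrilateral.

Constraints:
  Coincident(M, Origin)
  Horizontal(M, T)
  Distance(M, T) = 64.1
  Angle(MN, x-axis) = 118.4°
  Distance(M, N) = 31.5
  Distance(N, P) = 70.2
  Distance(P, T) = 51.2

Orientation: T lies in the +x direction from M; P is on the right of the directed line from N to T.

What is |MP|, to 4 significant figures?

38.90

Checks: |NP| = 70.20 ✓; |PT| = 51.20 ✓.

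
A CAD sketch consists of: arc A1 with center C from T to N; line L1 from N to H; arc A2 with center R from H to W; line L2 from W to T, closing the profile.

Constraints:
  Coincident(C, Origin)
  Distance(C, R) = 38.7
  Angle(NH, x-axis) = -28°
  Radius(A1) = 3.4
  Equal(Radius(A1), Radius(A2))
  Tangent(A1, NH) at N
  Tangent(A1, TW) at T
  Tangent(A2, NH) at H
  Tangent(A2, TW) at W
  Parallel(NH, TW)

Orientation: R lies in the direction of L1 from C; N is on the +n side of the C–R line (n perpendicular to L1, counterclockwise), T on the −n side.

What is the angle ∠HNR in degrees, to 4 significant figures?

5.021°

The slot axis is L1's direction at -28.0°, so u = (cos -28.0°, sin -28.0°) = (0.8829, -0.4695) and n = (−sin -28.0°, cos -28.0°) = (0.4695, 0.8829). C is at the origin and R lies 38.7 along u from C, so R = 38.7·u = (34.17, -18.17). Tangency of A1 to both parallel lines with radius 3.4 puts N and T at C ± 3.4·n: N = (1.596, 3.002), T = (-1.596, -3.002). Equal radii place H and W the same way about R: H = R + 3.4·n = (35.77, -15.17), W = R − 3.4·n = (32.57, -21.17). Then cos ∠HNR = NH·NR / (|NH||NR|), giving 5.021°.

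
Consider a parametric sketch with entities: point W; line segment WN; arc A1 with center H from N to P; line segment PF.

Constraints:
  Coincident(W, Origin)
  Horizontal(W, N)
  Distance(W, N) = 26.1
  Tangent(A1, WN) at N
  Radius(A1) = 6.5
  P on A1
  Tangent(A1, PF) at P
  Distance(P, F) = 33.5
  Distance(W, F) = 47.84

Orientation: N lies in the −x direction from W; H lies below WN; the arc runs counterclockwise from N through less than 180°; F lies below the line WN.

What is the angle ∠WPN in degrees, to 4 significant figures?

37.51°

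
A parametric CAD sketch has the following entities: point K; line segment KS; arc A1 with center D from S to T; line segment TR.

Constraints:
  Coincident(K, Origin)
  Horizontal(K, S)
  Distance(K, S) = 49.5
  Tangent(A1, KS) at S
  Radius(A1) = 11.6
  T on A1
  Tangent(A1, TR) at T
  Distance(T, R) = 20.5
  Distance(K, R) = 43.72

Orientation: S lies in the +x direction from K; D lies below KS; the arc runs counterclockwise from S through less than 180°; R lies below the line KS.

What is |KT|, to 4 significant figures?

39.25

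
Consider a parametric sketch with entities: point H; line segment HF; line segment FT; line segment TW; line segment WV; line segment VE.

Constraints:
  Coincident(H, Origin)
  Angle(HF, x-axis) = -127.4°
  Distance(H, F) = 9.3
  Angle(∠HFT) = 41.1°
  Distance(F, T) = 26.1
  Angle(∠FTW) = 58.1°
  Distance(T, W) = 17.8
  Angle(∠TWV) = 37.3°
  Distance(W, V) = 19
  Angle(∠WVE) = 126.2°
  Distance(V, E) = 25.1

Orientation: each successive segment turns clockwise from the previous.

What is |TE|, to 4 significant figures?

21.83

H is at the origin; HF runs at -127.4° with length 9.3, so F = (-5.649, -7.388). ∠HFT = 41.1° gives FT at 93.70° from the x-axis; with |FT| = 26.1, T = (-7.333, 18.66). ∠FTW = 58.1° gives TW at -28.20° from the x-axis; with |TW| = 17.8, W = (8.354, 10.25). ∠TWV = 37.3° gives WV at -170.9° from the x-axis; with |WV| = 19.0, V = (-10.41, 7.241). ∠WVE = 126.2° gives VE at 135.3° from the x-axis; with |VE| = 25.1, E = (-28.25, 24.90). Then |TE| = |E − T| = 21.83.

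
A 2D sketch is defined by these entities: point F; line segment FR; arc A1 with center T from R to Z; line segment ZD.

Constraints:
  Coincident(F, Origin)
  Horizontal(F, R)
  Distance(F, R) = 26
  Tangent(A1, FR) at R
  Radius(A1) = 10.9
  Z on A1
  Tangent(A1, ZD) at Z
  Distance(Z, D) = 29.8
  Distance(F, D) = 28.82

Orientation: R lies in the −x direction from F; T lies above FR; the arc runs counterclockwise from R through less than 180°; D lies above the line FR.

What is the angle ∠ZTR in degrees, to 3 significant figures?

54.5°

F is at the origin; FR is horizontal with |FR| = 26.0 and R on the −x side, so R = (-26.0, 0.00). Tangency of A1 to FR means the radius TR is perpendicular to FR, so T = R + (0, 10.9) = (-26.0, 10.9). Since TZ ⟂ ZD (tangency), |TD| = √(10.9² + 29.8²) = 31.7 regardless of where Z sits on A1. So D lies on both circle(F, 28.82) and circle(T, 31.7); the above-FR intersection is D = (0.187, 28.8). Z is the foot of the tangent from D: Z = (-17.1, 4.57).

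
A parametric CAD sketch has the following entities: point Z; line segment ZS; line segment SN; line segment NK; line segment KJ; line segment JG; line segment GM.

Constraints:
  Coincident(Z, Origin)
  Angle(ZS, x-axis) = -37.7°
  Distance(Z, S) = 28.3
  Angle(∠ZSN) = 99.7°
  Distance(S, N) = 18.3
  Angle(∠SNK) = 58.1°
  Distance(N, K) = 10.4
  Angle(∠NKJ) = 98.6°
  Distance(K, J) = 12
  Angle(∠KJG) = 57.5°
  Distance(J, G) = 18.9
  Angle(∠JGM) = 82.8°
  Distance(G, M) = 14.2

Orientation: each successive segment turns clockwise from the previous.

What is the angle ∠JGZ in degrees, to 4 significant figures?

23.01°

∠NKJ = 98.6° gives KJ at 38.70° from the x-axis; with |KJ| = 12.0, J = (17.95, -16.96). ∠KJG = 57.5° gives JG at -83.80° from the x-axis; with |JG| = 18.9, G = (19.99, -35.75). Then cos ∠JGZ = GJ·GZ / (|GJ||GZ|), giving 23.01°.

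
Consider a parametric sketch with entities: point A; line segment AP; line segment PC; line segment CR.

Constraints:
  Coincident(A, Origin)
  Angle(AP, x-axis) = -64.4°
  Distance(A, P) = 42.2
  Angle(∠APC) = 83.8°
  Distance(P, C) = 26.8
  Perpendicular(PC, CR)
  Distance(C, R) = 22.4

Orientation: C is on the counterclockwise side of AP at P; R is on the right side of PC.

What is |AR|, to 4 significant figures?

68.09

∠APC = 83.8°, so PC runs at -64.4° + (180° − 83.8°) = 31.80° from the x-axis; with |PC| = 26.8, C = P + 26.8·(cos 31.80°, sin 31.80°) = (41.01, -23.93). The perpendicularity gives CR at right angles to PC; with |CR| = 22.4 on the right of PC, R = C + 22.4·(0.5270, -0.8499) = (52.81, -42.97). Then |AR| = |R − A| = 68.09.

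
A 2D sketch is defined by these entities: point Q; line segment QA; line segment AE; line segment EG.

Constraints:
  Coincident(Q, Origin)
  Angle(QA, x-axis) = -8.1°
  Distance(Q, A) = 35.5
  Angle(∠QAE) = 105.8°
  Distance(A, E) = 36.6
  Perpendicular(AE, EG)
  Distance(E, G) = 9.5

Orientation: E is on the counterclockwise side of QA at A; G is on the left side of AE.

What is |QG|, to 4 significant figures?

52.43

Q is at the origin; QA runs at -8.1° with length 35.5, so A = 35.5·(cos -8.1°, sin -8.1°) = (35.15, -5.002). ∠QAE = 105.8°, so AE runs at -8.1° + (180° − 105.8°) = 66.10° from the x-axis; with |AE| = 36.6, E = A + 36.6·(cos 66.10°, sin 66.10°) = (49.97, 28.46). AE is perpendicular to EG; with |EG| = 9.5 on the left of AE, G = E + 9.5·(-0.9143, 0.4051) = (41.29, 32.31). Then |QG| = |G − Q| = 52.43.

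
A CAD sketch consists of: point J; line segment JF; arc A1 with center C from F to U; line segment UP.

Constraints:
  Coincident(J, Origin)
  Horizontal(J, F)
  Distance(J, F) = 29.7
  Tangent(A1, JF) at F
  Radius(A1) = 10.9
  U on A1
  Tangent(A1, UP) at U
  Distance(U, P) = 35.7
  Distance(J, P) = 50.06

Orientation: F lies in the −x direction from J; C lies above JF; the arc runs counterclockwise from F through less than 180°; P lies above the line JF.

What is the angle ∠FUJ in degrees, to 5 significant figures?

105.33°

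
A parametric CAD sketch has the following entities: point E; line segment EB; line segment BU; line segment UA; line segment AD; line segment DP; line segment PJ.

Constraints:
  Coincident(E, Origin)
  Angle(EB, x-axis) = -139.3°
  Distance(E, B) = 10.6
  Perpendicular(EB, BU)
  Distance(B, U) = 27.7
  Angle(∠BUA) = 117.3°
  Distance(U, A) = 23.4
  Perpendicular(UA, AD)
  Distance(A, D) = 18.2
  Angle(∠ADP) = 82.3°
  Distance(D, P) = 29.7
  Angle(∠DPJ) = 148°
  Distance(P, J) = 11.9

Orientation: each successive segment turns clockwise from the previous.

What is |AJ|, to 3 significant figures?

39.2

E is at the origin; EB runs at -139.3° with length 10.6, so B = (-8.04, -6.91). EB ⟂ BU, so BU runs at 131°; with |BU| = 27.7, U = (-26.1, 14.1). ∠BUA = 117.3° gives UA at 68.0° from the x-axis; with |UA| = 23.4, A = (-17.3, 35.8). UA ⟂ AD, so AD runs at -22.0°; with |AD| = 18.2, D = (-0.459, 29.0). ∠ADP = 82.3° gives DP at -120° from the x-axis; with |DP| = 29.7, P = (-15.2, 3.17). ∠DPJ = 148.0° gives PJ at -152° from the x-axis; with |PJ| = 11.9, J = (-25.7, -2.47). Then |AJ| = |J − A| = 39.2.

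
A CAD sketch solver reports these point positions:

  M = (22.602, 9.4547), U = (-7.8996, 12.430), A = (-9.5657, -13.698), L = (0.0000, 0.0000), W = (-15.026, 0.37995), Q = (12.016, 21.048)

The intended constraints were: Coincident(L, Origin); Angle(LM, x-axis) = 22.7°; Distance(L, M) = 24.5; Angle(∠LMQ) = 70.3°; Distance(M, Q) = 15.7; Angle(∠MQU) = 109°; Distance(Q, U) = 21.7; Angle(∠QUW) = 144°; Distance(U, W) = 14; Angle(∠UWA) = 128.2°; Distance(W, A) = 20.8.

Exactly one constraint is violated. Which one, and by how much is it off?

Distance(W, A) = 20.8 — off by 5.70.

L = (0.00, 0.00) ✓; LM at 22.70° ✓; |LM| = 24.50 ✓; ∠LMQ = 70.30° ✓; |MQ| = 15.70 ✓; ∠MQU = 109.0° ✓; |QU| = 21.70 ✓; ∠QUW = 144.0° ✓; |UW| = 14.00 ✓; ∠UWA = 128.2° ✓; |WA| = 15.10 ✗.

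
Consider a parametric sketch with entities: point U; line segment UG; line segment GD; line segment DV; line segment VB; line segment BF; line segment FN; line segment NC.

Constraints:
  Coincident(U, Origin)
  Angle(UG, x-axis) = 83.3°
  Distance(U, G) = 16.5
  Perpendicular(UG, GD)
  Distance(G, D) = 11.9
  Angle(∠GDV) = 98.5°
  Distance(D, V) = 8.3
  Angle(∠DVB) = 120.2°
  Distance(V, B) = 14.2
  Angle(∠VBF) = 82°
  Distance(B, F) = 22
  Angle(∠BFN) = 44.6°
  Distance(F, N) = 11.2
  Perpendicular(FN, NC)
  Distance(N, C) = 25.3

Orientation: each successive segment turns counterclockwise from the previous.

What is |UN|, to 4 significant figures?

15.57

U is at the origin; UG runs at 83.3° with length 16.5, so G = (1.925, 16.39). The perpendicularity gives GD at right angles to UG, so GD runs at 173.3°; with |GD| = 11.9, D = (-9.894, 17.78). ∠GDV = 98.5° gives DV at -105.2° from the x-axis; with |DV| = 8.3, V = (-12.07, 9.766). ∠DVB = 120.2° gives VB at -45.40° from the x-axis; with |VB| = 14.2, B = (-2.099, -0.3447). ∠VBF = 82.0° gives BF at 52.60° from the x-axis; with |BF| = 22.0, F = (11.26, 17.13). ∠BFN = 44.6° gives FN at -172.0° from the x-axis; with |FN| = 11.2, N = (0.1720, 15.57). Then |UN| = |N − U| = 15.57.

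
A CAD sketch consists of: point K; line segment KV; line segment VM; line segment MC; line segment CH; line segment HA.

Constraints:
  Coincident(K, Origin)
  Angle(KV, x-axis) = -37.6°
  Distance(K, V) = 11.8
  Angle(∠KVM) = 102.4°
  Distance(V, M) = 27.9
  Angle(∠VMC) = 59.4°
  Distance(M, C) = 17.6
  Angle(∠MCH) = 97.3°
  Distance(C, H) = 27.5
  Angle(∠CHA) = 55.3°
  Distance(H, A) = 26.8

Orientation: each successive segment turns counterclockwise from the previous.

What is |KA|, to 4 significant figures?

28.62

K is at the origin; KV runs at -37.6° with length 11.8, so V = (9.349, -7.200). ∠KVM = 102.4° gives VM at 40.00° from the x-axis; with |VM| = 27.9, M = (30.72, 10.73). ∠VMC = 59.4° gives MC at 160.6° from the x-axis; with |MC| = 17.6, C = (14.12, 16.58). ∠MCH = 97.3° gives CH at -116.7° from the x-axis; with |CH| = 27.5, H = (1.765, -7.988). ∠CHA = 55.3° gives HA at 8.000° from the x-axis; with |HA| = 26.8, A = (28.30, -4.258). Then |KA| = |A − K| = 28.62.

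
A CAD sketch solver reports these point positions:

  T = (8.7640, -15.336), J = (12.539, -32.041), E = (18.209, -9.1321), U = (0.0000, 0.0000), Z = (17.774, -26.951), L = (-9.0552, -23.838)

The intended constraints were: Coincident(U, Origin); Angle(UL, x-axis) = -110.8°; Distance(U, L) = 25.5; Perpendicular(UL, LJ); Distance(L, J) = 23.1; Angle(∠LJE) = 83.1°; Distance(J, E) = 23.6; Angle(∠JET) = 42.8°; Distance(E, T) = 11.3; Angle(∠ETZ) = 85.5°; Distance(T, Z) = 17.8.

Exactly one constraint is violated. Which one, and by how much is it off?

Distance(T, Z) = 17.8 — off by 3.10.

U = (0.00, 0.00) ✓; UL at -110.8° ✓; |UL| = 25.50 ✓; ∠(UL, LJ) = 90.00° ✓; |LJ| = 23.10 ✓; ∠LJE = 83.10° ✓; |JE| = 23.60 ✓; ∠JET = 42.80° ✓; |ET| = 11.30 ✓; ∠ETZ = 85.50° ✓; |TZ| = 14.70 ✗.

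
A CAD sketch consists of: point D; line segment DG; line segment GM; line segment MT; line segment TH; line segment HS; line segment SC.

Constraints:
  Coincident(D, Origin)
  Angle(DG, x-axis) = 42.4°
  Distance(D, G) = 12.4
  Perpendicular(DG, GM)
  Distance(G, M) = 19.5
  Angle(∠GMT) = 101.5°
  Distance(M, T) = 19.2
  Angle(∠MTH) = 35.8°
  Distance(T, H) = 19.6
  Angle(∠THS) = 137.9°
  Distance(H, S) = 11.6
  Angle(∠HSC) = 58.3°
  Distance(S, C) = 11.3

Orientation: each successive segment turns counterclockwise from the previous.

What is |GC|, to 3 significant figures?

18.0

D is at the origin; DG runs at 42.4° with length 12.4, so G = (9.16, 8.36). DG is perpendicular to GM, so GM runs at 132°; with |GM| = 19.5, M = (-3.99, 22.8). ∠GMT = 101.5° gives MT at -149° from the x-axis; with |MT| = 19.2, T = (-20.5, 12.9). ∠MTH = 35.8° gives TH at -4.90° from the x-axis; with |TH| = 19.6, H = (-0.939, 11.2). ∠THS = 137.9° gives HS at 37.2° from the x-axis; with |HS| = 11.6, S = (8.30, 18.2). ∠HSC = 58.3° gives SC at 159° from the x-axis; with |SC| = 11.3, C = (-2.24, 22.3). Then |GC| = |C − G| = 18.0.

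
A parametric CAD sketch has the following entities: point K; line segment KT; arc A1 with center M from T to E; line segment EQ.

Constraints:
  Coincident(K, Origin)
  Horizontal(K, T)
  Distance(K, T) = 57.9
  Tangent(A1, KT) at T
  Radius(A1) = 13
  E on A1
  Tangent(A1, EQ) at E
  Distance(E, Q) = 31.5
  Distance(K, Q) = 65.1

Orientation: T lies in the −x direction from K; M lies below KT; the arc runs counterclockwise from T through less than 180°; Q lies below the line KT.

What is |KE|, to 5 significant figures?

71.016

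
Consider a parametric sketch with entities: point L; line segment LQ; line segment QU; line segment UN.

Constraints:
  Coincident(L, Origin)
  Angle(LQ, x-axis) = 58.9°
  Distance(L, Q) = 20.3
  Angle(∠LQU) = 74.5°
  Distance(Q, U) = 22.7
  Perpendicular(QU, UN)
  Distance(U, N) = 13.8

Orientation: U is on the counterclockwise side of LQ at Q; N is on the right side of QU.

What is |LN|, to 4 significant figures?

37.57

L is at the origin; LQ runs at 58.9° with length 20.3, so Q = 20.3·(cos 58.9°, sin 58.9°) = (10.49, 17.38). ∠LQU = 74.5°, so QU runs at 58.9° + (180° − 74.5°) = 164.4° from the x-axis; with |QU| = 22.7, U = Q + 22.7·(cos 164.4°, sin 164.4°) = (-11.38, 23.49). QU is perpendicular to UN; with |UN| = 13.8 on the right of QU, N = U + 13.8·(0.2689, 0.9632) = (-7.667, 36.78). Then |LN| = |N − L| = 37.57.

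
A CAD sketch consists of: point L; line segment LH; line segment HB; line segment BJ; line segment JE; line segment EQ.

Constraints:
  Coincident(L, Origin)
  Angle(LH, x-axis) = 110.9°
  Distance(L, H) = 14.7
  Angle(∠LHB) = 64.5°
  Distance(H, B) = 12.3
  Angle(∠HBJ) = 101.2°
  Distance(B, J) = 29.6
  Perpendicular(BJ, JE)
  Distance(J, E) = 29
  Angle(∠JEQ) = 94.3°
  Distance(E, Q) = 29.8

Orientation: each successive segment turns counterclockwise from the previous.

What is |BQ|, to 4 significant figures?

31.23

The perpendicularity gives JE at right angles to BJ, so JE runs at 35.20°; with |JE| = 29.0, E = (27.03, -2.645). ∠JEQ = 94.3° gives EQ at 120.9° from the x-axis; with |EQ| = 29.8, Q = (11.73, 22.92). Then |BQ| = |Q − B| = 31.23.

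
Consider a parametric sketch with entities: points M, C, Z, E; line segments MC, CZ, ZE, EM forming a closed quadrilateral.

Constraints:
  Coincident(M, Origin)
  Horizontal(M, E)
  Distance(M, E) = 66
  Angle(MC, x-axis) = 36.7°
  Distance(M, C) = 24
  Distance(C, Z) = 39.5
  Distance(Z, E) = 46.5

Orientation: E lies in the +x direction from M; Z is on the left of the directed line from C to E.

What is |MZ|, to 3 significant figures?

63.3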